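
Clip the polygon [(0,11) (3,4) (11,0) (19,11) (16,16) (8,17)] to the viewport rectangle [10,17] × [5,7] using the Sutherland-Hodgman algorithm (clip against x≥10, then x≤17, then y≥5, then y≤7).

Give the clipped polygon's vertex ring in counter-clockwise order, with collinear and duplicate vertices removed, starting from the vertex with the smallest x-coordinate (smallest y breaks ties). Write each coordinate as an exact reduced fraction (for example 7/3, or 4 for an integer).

1. After x ≥ 10: [(10,1/2) (11,0) (19,11) (16,16) (10,67/4)]
2. After x ≤ 17: [(10,1/2) (11,0) (17,33/4) (17,43/3) (16,16) (10,67/4)]
3. After y ≥ 5: [(10,5) (161/11,5) (17,33/4) (17,43/3) (16,16) (10,67/4)]
4. After y ≤ 7: [(10,7) (10,5) (161/11,5) (177/11,7)]
5. Canonical ring: [(10,5) (161/11,5) (177/11,7) (10,7)]

Clipped polygon: [(10,5) (161/11,5) (177/11,7) (10,7)]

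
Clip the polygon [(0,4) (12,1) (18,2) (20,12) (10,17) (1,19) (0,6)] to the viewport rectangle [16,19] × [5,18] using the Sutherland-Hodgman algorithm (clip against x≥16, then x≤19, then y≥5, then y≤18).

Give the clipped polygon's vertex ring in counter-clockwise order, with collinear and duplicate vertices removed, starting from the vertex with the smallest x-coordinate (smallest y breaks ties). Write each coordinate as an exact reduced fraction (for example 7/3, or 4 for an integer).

Clipped polygon: [(16,5) (93/5,5) (19,7) (19,25/2) (16,14)]

1. After x ≥ 16: [(16,5/3) (18,2) (20,12) (16,14)]
2. After x ≤ 19: [(16,5/3) (18,2) (19,7) (19,25/2) (16,14)]
3. After y ≥ 5: [(16,5) (93/5,5) (19,7) (19,25/2) (16,14)]
4. After y ≤ 18: [(16,5) (93/5,5) (19,7) (19,25/2) (16,14)]
5. Canonical ring: [(16,5) (93/5,5) (19,7) (19,25/2) (16,14)]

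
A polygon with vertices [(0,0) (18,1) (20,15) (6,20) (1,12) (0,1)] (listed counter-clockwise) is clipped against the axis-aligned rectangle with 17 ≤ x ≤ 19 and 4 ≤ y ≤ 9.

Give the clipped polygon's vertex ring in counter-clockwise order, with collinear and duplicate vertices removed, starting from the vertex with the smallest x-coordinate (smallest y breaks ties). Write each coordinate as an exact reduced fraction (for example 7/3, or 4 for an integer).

1. After x ≥ 17: [(17,17/18) (18,1) (20,15) (17,225/14)]
2. After x ≤ 19: [(17,17/18) (18,1) (19,8) (19,215/14) (17,225/14)]
3. After y ≥ 4: [(17,4) (129/7,4) (19,8) (19,215/14) (17,225/14)]
4. After y ≤ 9: [(17,9) (17,4) (129/7,4) (19,8) (19,9)]
5. Canonical ring: [(17,4) (129/7,4) (19,8) (19,9) (17,9)]

Clipped polygon: [(17,4) (129/7,4) (19,8) (19,9) (17,9)]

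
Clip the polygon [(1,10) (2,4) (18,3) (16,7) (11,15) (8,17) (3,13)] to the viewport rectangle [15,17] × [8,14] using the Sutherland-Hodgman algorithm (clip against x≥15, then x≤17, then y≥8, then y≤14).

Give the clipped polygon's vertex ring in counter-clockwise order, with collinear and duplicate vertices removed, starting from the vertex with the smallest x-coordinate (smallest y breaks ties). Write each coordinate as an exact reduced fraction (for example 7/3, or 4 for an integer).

1. After x ≥ 15: [(15,51/16) (18,3) (16,7) (15,43/5)]
2. After x ≤ 17: [(15,51/16) (17,49/16) (17,5) (16,7) (15,43/5)]
3. After y ≥ 8: [(15,8) (123/8,8) (15,43/5)]
4. After y ≤ 14: [(15,8) (123/8,8) (15,43/5)]
5. Canonical ring: [(15,8) (123/8,8) (15,43/5)]

Clipped polygon: [(15,8) (123/8,8) (15,43/5)]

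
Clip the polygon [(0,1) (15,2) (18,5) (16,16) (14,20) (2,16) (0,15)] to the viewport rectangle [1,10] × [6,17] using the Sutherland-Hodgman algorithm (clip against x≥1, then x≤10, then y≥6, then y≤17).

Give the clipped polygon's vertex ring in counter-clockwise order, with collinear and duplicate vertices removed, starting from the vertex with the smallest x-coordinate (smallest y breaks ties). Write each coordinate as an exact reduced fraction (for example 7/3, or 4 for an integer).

Clipped polygon: [(1,6) (10,6) (10,17) (5,17) (2,16) (1,31/2)]

1. After x ≥ 1: [(1,16/15) (15,2) (18,5) (16,16) (14,20) (2,16) (1,31/2)]
2. After x ≤ 10: [(1,16/15) (10,5/3) (10,56/3) (2,16) (1,31/2)]
3. After y ≥ 6: [(1,6) (10,6) (10,56/3) (2,16) (1,31/2)]
4. After y ≤ 17: [(1,6) (10,6) (10,17) (5,17) (2,16) (1,31/2)]
5. Canonical ring: [(1,6) (10,6) (10,17) (5,17) (2,16) (1,31/2)]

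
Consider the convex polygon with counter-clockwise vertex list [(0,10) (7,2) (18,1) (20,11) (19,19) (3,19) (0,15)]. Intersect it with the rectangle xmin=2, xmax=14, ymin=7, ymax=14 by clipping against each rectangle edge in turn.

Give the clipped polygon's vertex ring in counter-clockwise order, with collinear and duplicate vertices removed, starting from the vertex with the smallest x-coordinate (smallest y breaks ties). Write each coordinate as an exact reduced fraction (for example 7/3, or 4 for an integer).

1. After x ≥ 2: [(2,54/7) (7,2) (18,1) (20,11) (19,19) (3,19) (2,53/3)]
2. After x ≤ 14: [(2,54/7) (7,2) (14,15/11) (14,19) (3,19) (2,53/3)]
3. After y ≥ 7: [(2,54/7) (21/8,7) (14,7) (14,19) (3,19) (2,53/3)]
4. After y ≤ 14: [(2,14) (2,54/7) (21/8,7) (14,7) (14,14)]
5. Canonical ring: [(2,54/7) (21/8,7) (14,7) (14,14) (2,14)]

Clipped polygon: [(2,54/7) (21/8,7) (14,7) (14,14) (2,14)]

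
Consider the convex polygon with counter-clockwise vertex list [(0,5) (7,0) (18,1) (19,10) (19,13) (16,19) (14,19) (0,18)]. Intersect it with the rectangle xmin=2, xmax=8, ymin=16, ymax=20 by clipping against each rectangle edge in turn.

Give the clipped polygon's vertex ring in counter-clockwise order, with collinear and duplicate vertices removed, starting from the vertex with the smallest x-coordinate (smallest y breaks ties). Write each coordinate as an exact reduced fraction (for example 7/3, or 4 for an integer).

Clipped polygon: [(2,16) (8,16) (8,130/7) (2,127/7)]

1. After x ≥ 2: [(2,25/7) (7,0) (18,1) (19,10) (19,13) (16,19) (14,19) (2,127/7)]
2. After x ≤ 8: [(2,25/7) (7,0) (8,1/11) (8,130/7) (2,127/7)]
3. After y ≥ 16: [(2,16) (8,16) (8,130/7) (2,127/7)]
4. After y ≤ 20: [(2,16) (8,16) (8,130/7) (2,127/7)]
5. Canonical ring: [(2,16) (8,16) (8,130/7) (2,127/7)]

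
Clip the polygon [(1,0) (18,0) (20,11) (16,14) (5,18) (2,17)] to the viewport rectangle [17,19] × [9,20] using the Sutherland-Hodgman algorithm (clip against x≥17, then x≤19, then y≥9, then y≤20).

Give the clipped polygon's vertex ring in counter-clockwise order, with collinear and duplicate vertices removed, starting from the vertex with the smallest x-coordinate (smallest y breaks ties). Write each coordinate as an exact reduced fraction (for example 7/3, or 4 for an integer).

Clipped polygon: [(17,9) (19,9) (19,47/4) (17,53/4)]

1. After x ≥ 17: [(17,0) (18,0) (20,11) (17,53/4)]
2. After x ≤ 19: [(17,0) (18,0) (19,11/2) (19,47/4) (17,53/4)]
3. After y ≥ 9: [(17,9) (19,9) (19,47/4) (17,53/4)]
4. After y ≤ 20: [(17,9) (19,9) (19,47/4) (17,53/4)]
5. Canonical ring: [(17,9) (19,9) (19,47/4) (17,53/4)]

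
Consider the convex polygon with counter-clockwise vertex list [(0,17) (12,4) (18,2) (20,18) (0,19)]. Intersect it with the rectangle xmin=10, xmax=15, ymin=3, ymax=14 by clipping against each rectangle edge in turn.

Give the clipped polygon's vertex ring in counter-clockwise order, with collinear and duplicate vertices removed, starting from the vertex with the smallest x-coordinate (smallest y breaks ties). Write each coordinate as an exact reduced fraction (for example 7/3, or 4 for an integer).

Clipped polygon: [(10,37/6) (12,4) (15,3) (15,14) (10,14)]

1. After x ≥ 10: [(10,37/6) (12,4) (18,2) (20,18) (10,37/2)]
2. After x ≤ 15: [(10,37/6) (12,4) (15,3) (15,73/4) (10,37/2)]
3. After y ≥ 3: [(10,37/6) (12,4) (15,3) (15,73/4) (10,37/2)]
4. After y ≤ 14: [(10,14) (10,37/6) (12,4) (15,3) (15,14)]
5. Canonical ring: [(10,37/6) (12,4) (15,3) (15,14) (10,14)]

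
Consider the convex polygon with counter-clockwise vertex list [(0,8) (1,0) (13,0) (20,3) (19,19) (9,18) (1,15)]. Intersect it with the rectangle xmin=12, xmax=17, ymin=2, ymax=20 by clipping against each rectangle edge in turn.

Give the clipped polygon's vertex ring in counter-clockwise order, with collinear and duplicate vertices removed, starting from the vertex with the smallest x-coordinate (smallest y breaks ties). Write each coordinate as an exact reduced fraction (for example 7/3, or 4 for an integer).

Clipped polygon: [(12,2) (17,2) (17,94/5) (12,183/10)]

1. After x ≥ 12: [(12,0) (13,0) (20,3) (19,19) (12,183/10)]
2. After x ≤ 17: [(12,0) (13,0) (17,12/7) (17,94/5) (12,183/10)]
3. After y ≥ 2: [(12,2) (17,2) (17,94/5) (12,183/10)]
4. After y ≤ 20: [(12,2) (17,2) (17,94/5) (12,183/10)]
5. Canonical ring: [(12,2) (17,2) (17,94/5) (12,183/10)]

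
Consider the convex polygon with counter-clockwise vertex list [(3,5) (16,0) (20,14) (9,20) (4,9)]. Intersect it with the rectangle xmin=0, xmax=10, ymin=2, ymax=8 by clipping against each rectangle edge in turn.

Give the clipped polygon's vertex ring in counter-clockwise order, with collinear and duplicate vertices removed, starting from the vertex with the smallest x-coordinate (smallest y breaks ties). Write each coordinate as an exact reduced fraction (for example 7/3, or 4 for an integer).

1. After x ≥ 0: [(3,5) (16,0) (20,14) (9,20) (4,9)]
2. After x ≤ 10: [(3,5) (10,30/13) (10,214/11) (9,20) (4,9)]
3. After y ≥ 2: [(3,5) (10,30/13) (10,214/11) (9,20) (4,9)]
4. After y ≤ 8: [(15/4,8) (3,5) (10,30/13) (10,8)]
5. Canonical ring: [(3,5) (10,30/13) (10,8) (15/4,8)]

Clipped polygon: [(3,5) (10,30/13) (10,8) (15/4,8)]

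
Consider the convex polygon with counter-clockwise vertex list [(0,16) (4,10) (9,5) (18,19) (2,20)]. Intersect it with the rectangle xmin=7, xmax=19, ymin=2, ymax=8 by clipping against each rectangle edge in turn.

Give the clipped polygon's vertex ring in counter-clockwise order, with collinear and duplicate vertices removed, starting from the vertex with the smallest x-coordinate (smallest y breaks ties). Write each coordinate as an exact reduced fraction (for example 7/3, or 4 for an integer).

1. After x ≥ 7: [(7,7) (9,5) (18,19) (7,315/16)]
2. After x ≤ 19: [(7,7) (9,5) (18,19) (7,315/16)]
3. After y ≥ 2: [(7,7) (9,5) (18,19) (7,315/16)]
4. After y ≤ 8: [(7,8) (7,7) (9,5) (153/14,8)]
5. Canonical ring: [(7,7) (9,5) (153/14,8) (7,8)]

Clipped polygon: [(7,7) (9,5) (153/14,8) (7,8)]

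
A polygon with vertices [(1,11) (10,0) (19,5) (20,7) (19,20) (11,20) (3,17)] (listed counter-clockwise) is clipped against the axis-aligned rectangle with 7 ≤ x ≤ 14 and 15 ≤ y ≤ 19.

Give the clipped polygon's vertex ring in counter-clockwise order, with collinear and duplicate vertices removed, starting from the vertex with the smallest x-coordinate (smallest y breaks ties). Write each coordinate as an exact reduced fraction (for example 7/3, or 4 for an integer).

Clipped polygon: [(7,15) (14,15) (14,19) (25/3,19) (7,37/2)]

1. After x ≥ 7: [(7,11/3) (10,0) (19,5) (20,7) (19,20) (11,20) (7,37/2)]
2. After x ≤ 14: [(7,11/3) (10,0) (14,20/9) (14,20) (11,20) (7,37/2)]
3. After y ≥ 15: [(7,15) (14,15) (14,20) (11,20) (7,37/2)]
4. After y ≤ 19: [(7,15) (14,15) (14,19) (25/3,19) (7,37/2)]
5. Canonical ring: [(7,15) (14,15) (14,19) (25/3,19) (7,37/2)]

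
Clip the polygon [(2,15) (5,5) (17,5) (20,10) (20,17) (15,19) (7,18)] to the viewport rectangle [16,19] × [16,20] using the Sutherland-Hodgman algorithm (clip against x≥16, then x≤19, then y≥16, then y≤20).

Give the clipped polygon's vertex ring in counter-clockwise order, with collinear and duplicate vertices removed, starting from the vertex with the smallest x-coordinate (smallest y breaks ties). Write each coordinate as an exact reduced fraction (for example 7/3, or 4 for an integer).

Clipped polygon: [(16,16) (19,16) (19,87/5) (16,93/5)]

1. After x ≥ 16: [(16,5) (17,5) (20,10) (20,17) (16,93/5)]
2. After x ≤ 19: [(16,5) (17,5) (19,25/3) (19,87/5) (16,93/5)]
3. After y ≥ 16: [(16,16) (19,16) (19,87/5) (16,93/5)]
4. After y ≤ 20: [(16,16) (19,16) (19,87/5) (16,93/5)]
5. Canonical ring: [(16,16) (19,16) (19,87/5) (16,93/5)]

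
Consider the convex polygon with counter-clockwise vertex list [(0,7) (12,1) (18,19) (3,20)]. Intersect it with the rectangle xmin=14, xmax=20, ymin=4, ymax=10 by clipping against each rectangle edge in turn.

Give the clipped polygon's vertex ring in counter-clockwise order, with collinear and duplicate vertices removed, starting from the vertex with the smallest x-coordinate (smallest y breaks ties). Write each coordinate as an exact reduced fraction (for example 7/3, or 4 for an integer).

1. After x ≥ 14: [(14,7) (18,19) (14,289/15)]
2. After x ≤ 20: [(14,7) (18,19) (14,289/15)]
3. After y ≥ 4: [(14,7) (18,19) (14,289/15)]
4. After y ≤ 10: [(14,10) (14,7) (15,10)]
5. Canonical ring: [(14,7) (15,10) (14,10)]

Clipped polygon: [(14,7) (15,10) (14,10)]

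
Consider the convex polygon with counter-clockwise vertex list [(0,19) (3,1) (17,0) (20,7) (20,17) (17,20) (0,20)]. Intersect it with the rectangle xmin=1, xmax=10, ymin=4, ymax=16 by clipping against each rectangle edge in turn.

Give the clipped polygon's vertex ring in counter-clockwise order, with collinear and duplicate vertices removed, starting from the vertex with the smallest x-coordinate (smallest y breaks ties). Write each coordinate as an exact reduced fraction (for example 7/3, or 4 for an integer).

Clipped polygon: [(1,13) (5/2,4) (10,4) (10,16) (1,16)]

1. After x ≥ 1: [(1,13) (3,1) (17,0) (20,7) (20,17) (17,20) (1,20)]
2. After x ≤ 10: [(1,13) (3,1) (10,1/2) (10,20) (1,20)]
3. After y ≥ 4: [(1,13) (5/2,4) (10,4) (10,20) (1,20)]
4. After y ≤ 16: [(1,16) (1,13) (5/2,4) (10,4) (10,16)]
5. Canonical ring: [(1,13) (5/2,4) (10,4) (10,16) (1,16)]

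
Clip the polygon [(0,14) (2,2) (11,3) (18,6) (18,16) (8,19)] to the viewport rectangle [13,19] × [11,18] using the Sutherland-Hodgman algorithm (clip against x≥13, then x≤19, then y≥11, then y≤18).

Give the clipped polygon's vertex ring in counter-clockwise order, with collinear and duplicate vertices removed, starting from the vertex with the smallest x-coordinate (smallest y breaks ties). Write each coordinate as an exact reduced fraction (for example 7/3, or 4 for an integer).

Clipped polygon: [(13,11) (18,11) (18,16) (13,35/2)]

1. After x ≥ 13: [(13,27/7) (18,6) (18,16) (13,35/2)]
2. After x ≤ 19: [(13,27/7) (18,6) (18,16) (13,35/2)]
3. After y ≥ 11: [(13,11) (18,11) (18,16) (13,35/2)]
4. After y ≤ 18: [(13,11) (18,11) (18,16) (13,35/2)]
5. Canonical ring: [(13,11) (18,11) (18,16) (13,35/2)]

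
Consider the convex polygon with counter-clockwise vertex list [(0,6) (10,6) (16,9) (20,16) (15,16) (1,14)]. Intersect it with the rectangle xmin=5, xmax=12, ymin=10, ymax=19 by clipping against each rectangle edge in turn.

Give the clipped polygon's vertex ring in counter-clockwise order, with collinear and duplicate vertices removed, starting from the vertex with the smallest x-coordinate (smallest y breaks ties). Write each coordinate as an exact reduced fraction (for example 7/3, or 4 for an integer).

1. After x ≥ 5: [(5,6) (10,6) (16,9) (20,16) (15,16) (5,102/7)]
2. After x ≤ 12: [(5,6) (10,6) (12,7) (12,109/7) (5,102/7)]
3. After y ≥ 10: [(5,10) (12,10) (12,109/7) (5,102/7)]
4. After y ≤ 19: [(5,10) (12,10) (12,109/7) (5,102/7)]
5. Canonical ring: [(5,10) (12,10) (12,109/7) (5,102/7)]

Clipped polygon: [(5,10) (12,10) (12,109/7) (5,102/7)]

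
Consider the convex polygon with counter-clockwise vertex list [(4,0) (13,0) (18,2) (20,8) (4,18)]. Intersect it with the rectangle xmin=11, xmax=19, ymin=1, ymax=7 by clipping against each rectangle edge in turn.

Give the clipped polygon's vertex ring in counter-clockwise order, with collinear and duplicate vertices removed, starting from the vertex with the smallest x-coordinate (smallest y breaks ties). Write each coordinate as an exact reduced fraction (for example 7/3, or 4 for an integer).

Clipped polygon: [(11,1) (31/2,1) (18,2) (19,5) (19,7) (11,7)]

1. After x ≥ 11: [(11,0) (13,0) (18,2) (20,8) (11,109/8)]
2. After x ≤ 19: [(11,0) (13,0) (18,2) (19,5) (19,69/8) (11,109/8)]
3. After y ≥ 1: [(11,1) (31/2,1) (18,2) (19,5) (19,69/8) (11,109/8)]
4. After y ≤ 7: [(11,7) (11,1) (31/2,1) (18,2) (19,5) (19,7)]
5. Canonical ring: [(11,1) (31/2,1) (18,2) (19,5) (19,7) (11,7)]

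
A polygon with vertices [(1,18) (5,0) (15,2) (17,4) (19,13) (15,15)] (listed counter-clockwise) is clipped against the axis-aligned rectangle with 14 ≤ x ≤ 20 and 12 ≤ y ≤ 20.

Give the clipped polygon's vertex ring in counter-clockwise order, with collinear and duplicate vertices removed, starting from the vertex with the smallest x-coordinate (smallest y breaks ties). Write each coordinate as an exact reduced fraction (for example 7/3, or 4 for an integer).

1. After x ≥ 14: [(14,213/14) (14,9/5) (15,2) (17,4) (19,13) (15,15)]
2. After x ≤ 20: [(14,213/14) (14,9/5) (15,2) (17,4) (19,13) (15,15)]
3. After y ≥ 12: [(14,213/14) (14,12) (169/9,12) (19,13) (15,15)]
4. After y ≤ 20: [(14,213/14) (14,12) (169/9,12) (19,13) (15,15)]
5. Canonical ring: [(14,12) (169/9,12) (19,13) (15,15) (14,213/14)]

Clipped polygon: [(14,12) (169/9,12) (19,13) (15,15) (14,213/14)]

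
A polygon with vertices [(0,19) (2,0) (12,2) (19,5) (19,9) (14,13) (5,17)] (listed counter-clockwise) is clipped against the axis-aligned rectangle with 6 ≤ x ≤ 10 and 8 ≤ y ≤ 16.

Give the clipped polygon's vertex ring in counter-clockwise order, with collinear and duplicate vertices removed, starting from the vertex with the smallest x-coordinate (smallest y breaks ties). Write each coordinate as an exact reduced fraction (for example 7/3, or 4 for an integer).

Clipped polygon: [(6,8) (10,8) (10,133/9) (29/4,16) (6,16)]

1. After x ≥ 6: [(6,4/5) (12,2) (19,5) (19,9) (14,13) (6,149/9)]
2. After x ≤ 10: [(6,4/5) (10,8/5) (10,133/9) (6,149/9)]
3. After y ≥ 8: [(6,8) (10,8) (10,133/9) (6,149/9)]
4. After y ≤ 16: [(6,16) (6,8) (10,8) (10,133/9) (29/4,16)]
5. Canonical ring: [(6,8) (10,8) (10,133/9) (29/4,16) (6,16)]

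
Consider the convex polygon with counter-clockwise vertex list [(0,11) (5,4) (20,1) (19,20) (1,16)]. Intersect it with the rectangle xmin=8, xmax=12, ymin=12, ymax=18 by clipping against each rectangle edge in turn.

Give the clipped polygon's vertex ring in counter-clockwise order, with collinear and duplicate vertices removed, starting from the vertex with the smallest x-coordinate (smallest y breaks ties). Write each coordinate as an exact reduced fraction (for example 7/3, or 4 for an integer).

Clipped polygon: [(8,12) (12,12) (12,18) (10,18) (8,158/9)]

1. After x ≥ 8: [(8,17/5) (20,1) (19,20) (8,158/9)]
2. After x ≤ 12: [(8,17/5) (12,13/5) (12,166/9) (8,158/9)]
3. After y ≥ 12: [(8,12) (12,12) (12,166/9) (8,158/9)]
4. After y ≤ 18: [(8,12) (12,12) (12,18) (10,18) (8,158/9)]
5. Canonical ring: [(8,12) (12,12) (12,18) (10,18) (8,158/9)]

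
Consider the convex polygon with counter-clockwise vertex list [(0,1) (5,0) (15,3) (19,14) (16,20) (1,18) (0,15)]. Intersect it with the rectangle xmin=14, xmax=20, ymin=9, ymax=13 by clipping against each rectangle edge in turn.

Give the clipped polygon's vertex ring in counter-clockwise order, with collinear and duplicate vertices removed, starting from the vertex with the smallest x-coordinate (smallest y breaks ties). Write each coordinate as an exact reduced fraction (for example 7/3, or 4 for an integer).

Clipped polygon: [(14,9) (189/11,9) (205/11,13) (14,13)]

1. After x ≥ 14: [(14,27/10) (15,3) (19,14) (16,20) (14,296/15)]
2. After x ≤ 20: [(14,27/10) (15,3) (19,14) (16,20) (14,296/15)]
3. After y ≥ 9: [(14,9) (189/11,9) (19,14) (16,20) (14,296/15)]
4. After y ≤ 13: [(14,13) (14,9) (189/11,9) (205/11,13)]
5. Canonical ring: [(14,9) (189/11,9) (205/11,13) (14,13)]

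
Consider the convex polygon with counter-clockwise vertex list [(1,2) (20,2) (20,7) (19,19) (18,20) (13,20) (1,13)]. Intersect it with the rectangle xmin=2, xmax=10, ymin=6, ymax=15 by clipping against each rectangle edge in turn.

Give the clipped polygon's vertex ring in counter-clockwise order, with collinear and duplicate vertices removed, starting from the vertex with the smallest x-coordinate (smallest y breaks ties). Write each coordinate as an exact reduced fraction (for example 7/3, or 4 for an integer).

1. After x ≥ 2: [(2,2) (20,2) (20,7) (19,19) (18,20) (13,20) (2,163/12)]
2. After x ≤ 10: [(2,2) (10,2) (10,73/4) (2,163/12)]
3. After y ≥ 6: [(2,6) (10,6) (10,73/4) (2,163/12)]
4. After y ≤ 15: [(2,6) (10,6) (10,15) (31/7,15) (2,163/12)]
5. Canonical ring: [(2,6) (10,6) (10,15) (31/7,15) (2,163/12)]

Clipped polygon: [(2,6) (10,6) (10,15) (31/7,15) (2,163/12)]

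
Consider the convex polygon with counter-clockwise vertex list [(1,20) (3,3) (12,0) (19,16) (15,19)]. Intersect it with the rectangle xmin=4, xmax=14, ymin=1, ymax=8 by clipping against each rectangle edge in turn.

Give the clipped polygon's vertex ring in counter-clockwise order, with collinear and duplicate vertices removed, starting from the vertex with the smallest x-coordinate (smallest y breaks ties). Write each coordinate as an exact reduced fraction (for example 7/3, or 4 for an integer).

Clipped polygon: [(4,8/3) (9,1) (199/16,1) (14,32/7) (14,8) (4,8)]

1. After x ≥ 4: [(4,277/14) (4,8/3) (12,0) (19,16) (15,19)]
2. After x ≤ 14: [(14,267/14) (4,277/14) (4,8/3) (12,0) (14,32/7)]
3. After y ≥ 1: [(14,267/14) (4,277/14) (4,8/3) (9,1) (199/16,1) (14,32/7)]
4. After y ≤ 8: [(14,8) (4,8) (4,8/3) (9,1) (199/16,1) (14,32/7)]
5. Canonical ring: [(4,8/3) (9,1) (199/16,1) (14,32/7) (14,8) (4,8)]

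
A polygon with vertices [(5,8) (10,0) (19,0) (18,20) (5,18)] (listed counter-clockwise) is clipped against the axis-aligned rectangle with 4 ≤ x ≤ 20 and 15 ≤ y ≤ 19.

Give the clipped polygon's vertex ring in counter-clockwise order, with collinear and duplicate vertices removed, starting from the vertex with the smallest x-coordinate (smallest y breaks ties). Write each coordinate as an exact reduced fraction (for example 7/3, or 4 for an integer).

Clipped polygon: [(5,15) (73/4,15) (361/20,19) (23/2,19) (5,18)]

1. After x ≥ 4: [(5,8) (10,0) (19,0) (18,20) (5,18)]
2. After x ≤ 20: [(5,8) (10,0) (19,0) (18,20) (5,18)]
3. After y ≥ 15: [(5,15) (73/4,15) (18,20) (5,18)]
4. After y ≤ 19: [(5,15) (73/4,15) (361/20,19) (23/2,19) (5,18)]
5. Canonical ring: [(5,15) (73/4,15) (361/20,19) (23/2,19) (5,18)]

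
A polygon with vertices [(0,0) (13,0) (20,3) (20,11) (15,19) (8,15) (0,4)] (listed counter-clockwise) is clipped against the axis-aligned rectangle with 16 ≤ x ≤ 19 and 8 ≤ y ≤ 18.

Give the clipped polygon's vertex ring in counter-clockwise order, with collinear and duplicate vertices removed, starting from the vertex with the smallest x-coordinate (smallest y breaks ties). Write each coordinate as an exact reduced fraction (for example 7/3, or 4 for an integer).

1. After x ≥ 16: [(16,9/7) (20,3) (20,11) (16,87/5)]
2. After x ≤ 19: [(16,9/7) (19,18/7) (19,63/5) (16,87/5)]
3. After y ≥ 8: [(16,8) (19,8) (19,63/5) (16,87/5)]
4. After y ≤ 18: [(16,8) (19,8) (19,63/5) (16,87/5)]
5. Canonical ring: [(16,8) (19,8) (19,63/5) (16,87/5)]

Clipped polygon: [(16,8) (19,8) (19,63/5) (16,87/5)]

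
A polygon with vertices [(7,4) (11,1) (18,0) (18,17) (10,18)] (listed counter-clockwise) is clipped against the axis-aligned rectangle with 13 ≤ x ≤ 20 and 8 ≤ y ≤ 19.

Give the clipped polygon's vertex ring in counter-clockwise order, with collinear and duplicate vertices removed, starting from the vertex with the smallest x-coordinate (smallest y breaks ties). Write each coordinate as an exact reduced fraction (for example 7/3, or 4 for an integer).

Clipped polygon: [(13,8) (18,8) (18,17) (13,141/8)]

1. After x ≥ 13: [(13,5/7) (18,0) (18,17) (13,141/8)]
2. After x ≤ 20: [(13,5/7) (18,0) (18,17) (13,141/8)]
3. After y ≥ 8: [(13,8) (18,8) (18,17) (13,141/8)]
4. After y ≤ 19: [(13,8) (18,8) (18,17) (13,141/8)]
5. Canonical ring: [(13,8) (18,8) (18,17) (13,141/8)]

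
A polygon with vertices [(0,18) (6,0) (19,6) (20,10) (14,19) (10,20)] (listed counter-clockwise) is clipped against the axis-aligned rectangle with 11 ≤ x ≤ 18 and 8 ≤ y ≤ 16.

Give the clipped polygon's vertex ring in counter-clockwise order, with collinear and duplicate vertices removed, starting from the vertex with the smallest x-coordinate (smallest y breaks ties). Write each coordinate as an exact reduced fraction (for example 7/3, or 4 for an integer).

Clipped polygon: [(11,8) (18,8) (18,13) (16,16) (11,16)]

1. After x ≥ 11: [(11,30/13) (19,6) (20,10) (14,19) (11,79/4)]
2. After x ≤ 18: [(11,30/13) (18,72/13) (18,13) (14,19) (11,79/4)]
3. After y ≥ 8: [(11,8) (18,8) (18,13) (14,19) (11,79/4)]
4. After y ≤ 16: [(11,16) (11,8) (18,8) (18,13) (16,16)]
5. Canonical ring: [(11,8) (18,8) (18,13) (16,16) (11,16)]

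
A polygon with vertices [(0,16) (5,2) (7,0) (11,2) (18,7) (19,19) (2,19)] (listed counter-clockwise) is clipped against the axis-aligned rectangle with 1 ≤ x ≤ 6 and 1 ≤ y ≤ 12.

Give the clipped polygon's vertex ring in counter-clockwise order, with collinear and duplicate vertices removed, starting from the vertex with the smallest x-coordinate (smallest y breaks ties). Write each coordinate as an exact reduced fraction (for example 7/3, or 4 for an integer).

Clipped polygon: [(10/7,12) (5,2) (6,1) (6,12)]

1. After x ≥ 1: [(1,35/2) (1,66/5) (5,2) (7,0) (11,2) (18,7) (19,19) (2,19)]
2. After x ≤ 6: [(1,35/2) (1,66/5) (5,2) (6,1) (6,19) (2,19)]
3. After y ≥ 1: [(1,35/2) (1,66/5) (5,2) (6,1) (6,19) (2,19)]
4. After y ≤ 12: [(10/7,12) (5,2) (6,1) (6,12)]
5. Canonical ring: [(10/7,12) (5,2) (6,1) (6,12)]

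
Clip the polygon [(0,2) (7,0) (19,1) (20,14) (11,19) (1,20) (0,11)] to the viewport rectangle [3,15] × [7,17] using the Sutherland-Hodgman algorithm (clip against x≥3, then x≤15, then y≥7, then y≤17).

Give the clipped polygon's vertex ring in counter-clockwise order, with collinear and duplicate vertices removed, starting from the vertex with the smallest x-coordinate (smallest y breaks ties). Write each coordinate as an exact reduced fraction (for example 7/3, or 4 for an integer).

1. After x ≥ 3: [(3,8/7) (7,0) (19,1) (20,14) (11,19) (3,99/5)]
2. After x ≤ 15: [(3,8/7) (7,0) (15,2/3) (15,151/9) (11,19) (3,99/5)]
3. After y ≥ 7: [(3,7) (15,7) (15,151/9) (11,19) (3,99/5)]
4. After y ≤ 17: [(3,17) (3,7) (15,7) (15,151/9) (73/5,17)]
5. Canonical ring: [(3,7) (15,7) (15,151/9) (73/5,17) (3,17)]

Clipped polygon: [(3,7) (15,7) (15,151/9) (73/5,17) (3,17)]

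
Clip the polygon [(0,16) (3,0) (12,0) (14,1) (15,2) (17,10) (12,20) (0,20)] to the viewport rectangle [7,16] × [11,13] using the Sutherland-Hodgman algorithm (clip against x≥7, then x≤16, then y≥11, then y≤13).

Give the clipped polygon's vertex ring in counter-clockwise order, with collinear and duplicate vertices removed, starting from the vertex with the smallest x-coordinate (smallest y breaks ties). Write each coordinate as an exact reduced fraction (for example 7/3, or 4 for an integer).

1. After x ≥ 7: [(7,0) (12,0) (14,1) (15,2) (17,10) (12,20) (7,20)]
2. After x ≤ 16: [(7,0) (12,0) (14,1) (15,2) (16,6) (16,12) (12,20) (7,20)]
3. After y ≥ 11: [(7,11) (16,11) (16,12) (12,20) (7,20)]
4. After y ≤ 13: [(7,13) (7,11) (16,11) (16,12) (31/2,13)]
5. Canonical ring: [(7,11) (16,11) (16,12) (31/2,13) (7,13)]

Clipped polygon: [(7,11) (16,11) (16,12) (31/2,13) (7,13)]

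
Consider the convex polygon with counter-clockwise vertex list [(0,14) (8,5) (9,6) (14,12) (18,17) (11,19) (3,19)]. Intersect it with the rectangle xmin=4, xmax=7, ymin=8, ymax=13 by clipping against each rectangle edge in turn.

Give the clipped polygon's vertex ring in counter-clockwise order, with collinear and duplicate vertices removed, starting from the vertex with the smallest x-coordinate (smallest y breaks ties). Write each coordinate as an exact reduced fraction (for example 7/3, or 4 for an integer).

1. After x ≥ 4: [(4,19/2) (8,5) (9,6) (14,12) (18,17) (11,19) (4,19)]
2. After x ≤ 7: [(4,19/2) (7,49/8) (7,19) (4,19)]
3. After y ≥ 8: [(4,19/2) (16/3,8) (7,8) (7,19) (4,19)]
4. After y ≤ 13: [(4,13) (4,19/2) (16/3,8) (7,8) (7,13)]
5. Canonical ring: [(4,19/2) (16/3,8) (7,8) (7,13) (4,13)]

Clipped polygon: [(4,19/2) (16/3,8) (7,8) (7,13) (4,13)]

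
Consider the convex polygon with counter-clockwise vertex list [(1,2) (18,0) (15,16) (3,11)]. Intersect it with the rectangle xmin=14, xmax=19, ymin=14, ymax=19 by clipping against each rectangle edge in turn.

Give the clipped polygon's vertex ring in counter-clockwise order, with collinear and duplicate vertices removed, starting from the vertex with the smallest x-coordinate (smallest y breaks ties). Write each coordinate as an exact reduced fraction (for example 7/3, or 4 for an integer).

1. After x ≥ 14: [(14,8/17) (18,0) (15,16) (14,187/12)]
2. After x ≤ 19: [(14,8/17) (18,0) (15,16) (14,187/12)]
3. After y ≥ 14: [(14,14) (123/8,14) (15,16) (14,187/12)]
4. After y ≤ 19: [(14,14) (123/8,14) (15,16) (14,187/12)]
5. Canonical ring: [(14,14) (123/8,14) (15,16) (14,187/12)]

Clipped polygon: [(14,14) (123/8,14) (15,16) (14,187/12)]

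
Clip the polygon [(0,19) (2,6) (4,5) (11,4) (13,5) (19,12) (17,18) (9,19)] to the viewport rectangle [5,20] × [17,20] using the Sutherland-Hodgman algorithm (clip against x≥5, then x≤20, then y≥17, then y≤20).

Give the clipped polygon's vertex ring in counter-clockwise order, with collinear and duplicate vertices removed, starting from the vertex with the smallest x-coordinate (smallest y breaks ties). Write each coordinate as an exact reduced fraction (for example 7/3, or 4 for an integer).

Clipped polygon: [(5,17) (52/3,17) (17,18) (9,19) (5,19)]

1. After x ≥ 5: [(5,19) (5,34/7) (11,4) (13,5) (19,12) (17,18) (9,19)]
2. After x ≤ 20: [(5,19) (5,34/7) (11,4) (13,5) (19,12) (17,18) (9,19)]
3. After y ≥ 17: [(5,19) (5,17) (52/3,17) (17,18) (9,19)]
4. After y ≤ 20: [(5,19) (5,17) (52/3,17) (17,18) (9,19)]
5. Canonical ring: [(5,17) (52/3,17) (17,18) (9,19) (5,19)]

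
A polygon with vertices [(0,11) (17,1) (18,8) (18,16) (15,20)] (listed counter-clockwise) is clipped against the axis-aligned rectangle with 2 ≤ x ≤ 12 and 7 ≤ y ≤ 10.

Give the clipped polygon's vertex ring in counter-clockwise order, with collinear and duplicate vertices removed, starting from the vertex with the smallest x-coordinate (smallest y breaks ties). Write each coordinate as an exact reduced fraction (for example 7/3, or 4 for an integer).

Clipped polygon: [(2,167/17) (34/5,7) (12,7) (12,10) (2,10)]

1. After x ≥ 2: [(2,61/5) (2,167/17) (17,1) (18,8) (18,16) (15,20)]
2. After x ≤ 12: [(12,91/5) (2,61/5) (2,167/17) (12,67/17)]
3. After y ≥ 7: [(12,7) (12,91/5) (2,61/5) (2,167/17) (34/5,7)]
4. After y ≤ 10: [(12,7) (12,10) (2,10) (2,167/17) (34/5,7)]
5. Canonical ring: [(2,167/17) (34/5,7) (12,7) (12,10) (2,10)]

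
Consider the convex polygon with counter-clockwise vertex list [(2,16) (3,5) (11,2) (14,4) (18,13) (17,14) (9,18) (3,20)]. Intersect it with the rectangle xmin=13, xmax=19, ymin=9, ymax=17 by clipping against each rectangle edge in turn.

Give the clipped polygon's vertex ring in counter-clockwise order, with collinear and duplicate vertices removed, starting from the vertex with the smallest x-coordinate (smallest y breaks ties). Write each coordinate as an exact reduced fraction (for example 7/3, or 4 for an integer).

Clipped polygon: [(13,9) (146/9,9) (18,13) (17,14) (13,16)]

1. After x ≥ 13: [(13,10/3) (14,4) (18,13) (17,14) (13,16)]
2. After x ≤ 19: [(13,10/3) (14,4) (18,13) (17,14) (13,16)]
3. After y ≥ 9: [(13,9) (146/9,9) (18,13) (17,14) (13,16)]
4. After y ≤ 17: [(13,9) (146/9,9) (18,13) (17,14) (13,16)]
5. Canonical ring: [(13,9) (146/9,9) (18,13) (17,14) (13,16)]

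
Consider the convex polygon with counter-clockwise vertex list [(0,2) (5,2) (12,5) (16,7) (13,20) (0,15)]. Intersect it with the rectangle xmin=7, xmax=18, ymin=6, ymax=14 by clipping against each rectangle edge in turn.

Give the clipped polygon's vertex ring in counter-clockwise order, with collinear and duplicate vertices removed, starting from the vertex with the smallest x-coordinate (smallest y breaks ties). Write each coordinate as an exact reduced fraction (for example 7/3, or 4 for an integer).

1. After x ≥ 7: [(7,20/7) (12,5) (16,7) (13,20) (7,230/13)]
2. After x ≤ 18: [(7,20/7) (12,5) (16,7) (13,20) (7,230/13)]
3. After y ≥ 6: [(7,6) (14,6) (16,7) (13,20) (7,230/13)]
4. After y ≤ 14: [(7,14) (7,6) (14,6) (16,7) (187/13,14)]
5. Canonical ring: [(7,6) (14,6) (16,7) (187/13,14) (7,14)]

Clipped polygon: [(7,6) (14,6) (16,7) (187/13,14) (7,14)]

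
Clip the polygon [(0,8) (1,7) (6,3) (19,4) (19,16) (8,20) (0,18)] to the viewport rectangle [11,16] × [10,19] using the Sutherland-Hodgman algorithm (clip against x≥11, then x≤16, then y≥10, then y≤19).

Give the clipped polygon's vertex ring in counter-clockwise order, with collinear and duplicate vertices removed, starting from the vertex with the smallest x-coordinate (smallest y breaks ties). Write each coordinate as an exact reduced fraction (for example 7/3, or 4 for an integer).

1. After x ≥ 11: [(11,44/13) (19,4) (19,16) (11,208/11)]
2. After x ≤ 16: [(11,44/13) (16,49/13) (16,188/11) (11,208/11)]
3. After y ≥ 10: [(11,10) (16,10) (16,188/11) (11,208/11)]
4. After y ≤ 19: [(11,10) (16,10) (16,188/11) (11,208/11)]
5. Canonical ring: [(11,10) (16,10) (16,188/11) (11,208/11)]

Clipped polygon: [(11,10) (16,10) (16,188/11) (11,208/11)]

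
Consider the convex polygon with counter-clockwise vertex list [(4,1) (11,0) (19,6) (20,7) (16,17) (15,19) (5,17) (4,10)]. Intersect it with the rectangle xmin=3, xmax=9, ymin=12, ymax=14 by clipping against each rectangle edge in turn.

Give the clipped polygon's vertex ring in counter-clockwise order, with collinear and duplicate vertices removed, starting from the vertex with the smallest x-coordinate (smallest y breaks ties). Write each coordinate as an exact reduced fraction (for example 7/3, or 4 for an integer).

Clipped polygon: [(30/7,12) (9,12) (9,14) (32/7,14)]

1. After x ≥ 3: [(4,1) (11,0) (19,6) (20,7) (16,17) (15,19) (5,17) (4,10)]
2. After x ≤ 9: [(4,1) (9,2/7) (9,89/5) (5,17) (4,10)]
3. After y ≥ 12: [(9,12) (9,89/5) (5,17) (30/7,12)]
4. After y ≤ 14: [(9,12) (9,14) (32/7,14) (30/7,12)]
5. Canonical ring: [(30/7,12) (9,12) (9,14) (32/7,14)]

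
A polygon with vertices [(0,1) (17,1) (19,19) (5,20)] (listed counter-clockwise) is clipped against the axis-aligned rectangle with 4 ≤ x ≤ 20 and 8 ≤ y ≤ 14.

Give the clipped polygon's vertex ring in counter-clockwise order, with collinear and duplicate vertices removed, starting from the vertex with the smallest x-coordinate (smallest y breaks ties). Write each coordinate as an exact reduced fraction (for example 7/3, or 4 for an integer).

Clipped polygon: [(4,8) (160/9,8) (166/9,14) (4,14)]

1. After x ≥ 4: [(4,81/5) (4,1) (17,1) (19,19) (5,20)]
2. After x ≤ 20: [(4,81/5) (4,1) (17,1) (19,19) (5,20)]
3. After y ≥ 8: [(4,81/5) (4,8) (160/9,8) (19,19) (5,20)]
4. After y ≤ 14: [(4,14) (4,8) (160/9,8) (166/9,14)]
5. Canonical ring: [(4,8) (160/9,8) (166/9,14) (4,14)]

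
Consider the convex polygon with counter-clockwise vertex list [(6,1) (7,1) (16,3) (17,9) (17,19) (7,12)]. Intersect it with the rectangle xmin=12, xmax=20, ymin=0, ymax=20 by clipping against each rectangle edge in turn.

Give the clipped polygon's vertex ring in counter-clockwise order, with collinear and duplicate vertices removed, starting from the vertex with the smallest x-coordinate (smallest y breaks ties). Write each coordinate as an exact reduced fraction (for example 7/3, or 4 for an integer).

1. After x ≥ 12: [(12,19/9) (16,3) (17,9) (17,19) (12,31/2)]
2. After x ≤ 20: [(12,19/9) (16,3) (17,9) (17,19) (12,31/2)]
3. After y ≥ 0: [(12,19/9) (16,3) (17,9) (17,19) (12,31/2)]
4. After y ≤ 20: [(12,19/9) (16,3) (17,9) (17,19) (12,31/2)]
5. Canonical ring: [(12,19/9) (16,3) (17,9) (17,19) (12,31/2)]

Clipped polygon: [(12,19/9) (16,3) (17,9) (17,19) (12,31/2)]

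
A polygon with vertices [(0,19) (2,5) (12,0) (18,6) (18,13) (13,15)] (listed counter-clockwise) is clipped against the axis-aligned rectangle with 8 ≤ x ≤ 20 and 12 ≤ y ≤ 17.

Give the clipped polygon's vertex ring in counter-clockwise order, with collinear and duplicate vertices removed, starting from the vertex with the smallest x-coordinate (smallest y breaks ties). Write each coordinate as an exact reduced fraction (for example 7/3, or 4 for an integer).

Clipped polygon: [(8,12) (18,12) (18,13) (13,15) (8,215/13)]

1. After x ≥ 8: [(8,215/13) (8,2) (12,0) (18,6) (18,13) (13,15)]
2. After x ≤ 20: [(8,215/13) (8,2) (12,0) (18,6) (18,13) (13,15)]
3. After y ≥ 12: [(8,215/13) (8,12) (18,12) (18,13) (13,15)]
4. After y ≤ 17: [(8,215/13) (8,12) (18,12) (18,13) (13,15)]
5. Canonical ring: [(8,12) (18,12) (18,13) (13,15) (8,215/13)]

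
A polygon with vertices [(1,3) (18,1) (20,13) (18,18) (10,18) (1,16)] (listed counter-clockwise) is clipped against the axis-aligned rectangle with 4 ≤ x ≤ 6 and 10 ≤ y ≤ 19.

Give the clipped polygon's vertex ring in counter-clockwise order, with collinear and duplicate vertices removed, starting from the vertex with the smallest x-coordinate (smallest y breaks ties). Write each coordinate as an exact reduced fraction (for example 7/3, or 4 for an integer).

Clipped polygon: [(4,10) (6,10) (6,154/9) (4,50/3)]

1. After x ≥ 4: [(4,45/17) (18,1) (20,13) (18,18) (10,18) (4,50/3)]
2. After x ≤ 6: [(4,45/17) (6,41/17) (6,154/9) (4,50/3)]
3. After y ≥ 10: [(4,10) (6,10) (6,154/9) (4,50/3)]
4. After y ≤ 19: [(4,10) (6,10) (6,154/9) (4,50/3)]
5. Canonical ring: [(4,10) (6,10) (6,154/9) (4,50/3)]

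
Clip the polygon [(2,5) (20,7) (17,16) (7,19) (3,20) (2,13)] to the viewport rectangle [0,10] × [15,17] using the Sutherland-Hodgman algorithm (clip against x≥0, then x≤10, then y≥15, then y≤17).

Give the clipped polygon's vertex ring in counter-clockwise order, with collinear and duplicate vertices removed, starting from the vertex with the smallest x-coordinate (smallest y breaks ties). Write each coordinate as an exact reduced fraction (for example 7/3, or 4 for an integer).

1. After x ≥ 0: [(2,5) (20,7) (17,16) (7,19) (3,20) (2,13)]
2. After x ≤ 10: [(2,5) (10,53/9) (10,181/10) (7,19) (3,20) (2,13)]
3. After y ≥ 15: [(10,15) (10,181/10) (7,19) (3,20) (16/7,15)]
4. After y ≤ 17: [(10,15) (10,17) (18/7,17) (16/7,15)]
5. Canonical ring: [(16/7,15) (10,15) (10,17) (18/7,17)]

Clipped polygon: [(16/7,15) (10,15) (10,17) (18/7,17)]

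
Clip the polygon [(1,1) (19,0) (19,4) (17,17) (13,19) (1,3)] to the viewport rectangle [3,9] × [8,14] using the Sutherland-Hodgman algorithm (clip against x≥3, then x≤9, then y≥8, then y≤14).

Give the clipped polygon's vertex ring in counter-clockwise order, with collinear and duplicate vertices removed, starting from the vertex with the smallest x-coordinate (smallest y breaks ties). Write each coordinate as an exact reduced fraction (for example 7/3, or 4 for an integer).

Clipped polygon: [(19/4,8) (9,8) (9,41/3)]

1. After x ≥ 3: [(3,8/9) (19,0) (19,4) (17,17) (13,19) (3,17/3)]
2. After x ≤ 9: [(3,8/9) (9,5/9) (9,41/3) (3,17/3)]
3. After y ≥ 8: [(9,8) (9,41/3) (19/4,8)]
4. After y ≤ 14: [(9,8) (9,41/3) (19/4,8)]
5. Canonical ring: [(19/4,8) (9,8) (9,41/3)]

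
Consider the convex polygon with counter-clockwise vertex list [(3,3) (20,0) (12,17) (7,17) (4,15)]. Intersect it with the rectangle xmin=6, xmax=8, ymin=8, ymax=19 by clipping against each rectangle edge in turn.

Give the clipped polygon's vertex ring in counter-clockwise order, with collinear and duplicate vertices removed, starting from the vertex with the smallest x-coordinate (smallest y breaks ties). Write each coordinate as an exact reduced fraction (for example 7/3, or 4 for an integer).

Clipped polygon: [(6,8) (8,8) (8,17) (7,17) (6,49/3)]

1. After x ≥ 6: [(6,42/17) (20,0) (12,17) (7,17) (6,49/3)]
2. After x ≤ 8: [(6,42/17) (8,36/17) (8,17) (7,17) (6,49/3)]
3. After y ≥ 8: [(6,8) (8,8) (8,17) (7,17) (6,49/3)]
4. After y ≤ 19: [(6,8) (8,8) (8,17) (7,17) (6,49/3)]
5. Canonical ring: [(6,8) (8,8) (8,17) (7,17) (6,49/3)]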